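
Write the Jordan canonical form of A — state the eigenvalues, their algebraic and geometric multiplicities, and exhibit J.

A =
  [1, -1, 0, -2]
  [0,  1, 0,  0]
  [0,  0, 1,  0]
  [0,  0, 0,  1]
J_2(1) ⊕ J_1(1) ⊕ J_1(1)

The characteristic polynomial is
  det(x·I − A) = x^4 - 4*x^3 + 6*x^2 - 4*x + 1 = (x - 1)^4

Eigenvalues and multiplicities (the geometric multiplicity of λ is n − rank(A − λI), which equals the number of Jordan blocks for λ):
  λ = 1: algebraic multiplicity = 4, geometric multiplicity = 3

Determining the block sizes for each eigenvalue:
  λ = 1: 3 blocks summing to 4 forces exactly one block of size 2 and the rest size 1 → block sizes [2, 1, 1]

Assembling the blocks gives a Jordan form
J =
  [1, 1, 0, 0]
  [0, 1, 0, 0]
  [0, 0, 1, 0]
  [0, 0, 0, 1]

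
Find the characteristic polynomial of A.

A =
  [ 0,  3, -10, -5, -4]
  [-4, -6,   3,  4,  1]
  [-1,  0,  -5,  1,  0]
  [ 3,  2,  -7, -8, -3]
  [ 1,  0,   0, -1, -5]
x^5 + 24*x^4 + 230*x^3 + 1100*x^2 + 2625*x + 2500

Expanding det(x·I − A) (e.g. by cofactor expansion or by noting that A is similar to its Jordan form J, which has the same characteristic polynomial as A) gives
  χ_A(x) = x^5 + 24*x^4 + 230*x^3 + 1100*x^2 + 2625*x + 2500
which factors as (x + 4)*(x + 5)^4. The eigenvalues (with algebraic multiplicities) are λ = -5 with multiplicity 4, λ = -4 with multiplicity 1.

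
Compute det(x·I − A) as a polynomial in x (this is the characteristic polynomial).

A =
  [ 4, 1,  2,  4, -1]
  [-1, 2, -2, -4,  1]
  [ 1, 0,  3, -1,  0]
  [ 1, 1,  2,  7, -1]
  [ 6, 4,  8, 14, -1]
x^5 - 15*x^4 + 90*x^3 - 270*x^2 + 405*x - 243

Expanding det(x·I − A) (e.g. by cofactor expansion or by noting that A is similar to its Jordan form J, which has the same characteristic polynomial as A) gives
  χ_A(x) = x^5 - 15*x^4 + 90*x^3 - 270*x^2 + 405*x - 243
which factors as (x - 3)^5. The eigenvalues (with algebraic multiplicities) are λ = 3 with multiplicity 5.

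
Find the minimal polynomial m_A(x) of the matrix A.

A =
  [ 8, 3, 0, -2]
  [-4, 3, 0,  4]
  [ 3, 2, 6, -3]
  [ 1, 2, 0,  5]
x^3 - 16*x^2 + 85*x - 150

The characteristic polynomial is χ_A(x) = (x - 6)^2*(x - 5)^2, so the eigenvalues are known. The minimal polynomial is
  m_A(x) = Π_λ (x − λ)^{k_λ}
where k_λ is the size of the *largest* Jordan block for λ (equivalently, the smallest k with (A − λI)^k v = 0 for every generalised eigenvector v of λ).

  λ = 5: largest Jordan block has size 2, contributing (x − 5)^2
  λ = 6: largest Jordan block has size 1, contributing (x − 6)

So m_A(x) = (x - 6)*(x - 5)^2 = x^3 - 16*x^2 + 85*x - 150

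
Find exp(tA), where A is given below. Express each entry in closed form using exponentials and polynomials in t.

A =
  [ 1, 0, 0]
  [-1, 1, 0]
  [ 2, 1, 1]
e^{tA} =
  [exp(t), 0, 0]
  [-t*exp(t), exp(t), 0]
  [-t^2*exp(t)/2 + 2*t*exp(t), t*exp(t), exp(t)]

Strategy: write A = P · J · P⁻¹ where J is a Jordan canonical form, so e^{tA} = P · e^{tJ} · P⁻¹, and e^{tJ} can be computed block-by-block.

A has Jordan form
J =
  [1, 1, 0]
  [0, 1, 1]
  [0, 0, 1]
(up to reordering of blocks).

Per-block formulas:
  For a 3×3 Jordan block J_3(1): exp(t · J_3(1)) = e^(1t)·(I + t·N + (t^2/2)·N^2), where N is the 3×3 nilpotent shift.

After assembling e^{tJ} and conjugating by P, we get:

e^{tA} =
  [exp(t), 0, 0]
  [-t*exp(t), exp(t), 0]
  [-t^2*exp(t)/2 + 2*t*exp(t), t*exp(t), exp(t)]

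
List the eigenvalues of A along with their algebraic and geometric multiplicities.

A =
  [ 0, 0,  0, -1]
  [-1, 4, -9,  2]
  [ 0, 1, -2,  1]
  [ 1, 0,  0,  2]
λ = 1: alg = 4, geom = 2

Step 1 — factor the characteristic polynomial to read off the algebraic multiplicities:
  χ_A(x) = (x - 1)^4

Step 2 — compute geometric multiplicities via the rank-nullity identity g(λ) = n − rank(A − λI):
  rank(A − (1)·I) = 2, so dim ker(A − (1)·I) = n − 2 = 2

Summary:
  λ = 1: algebraic multiplicity = 4, geometric multiplicity = 2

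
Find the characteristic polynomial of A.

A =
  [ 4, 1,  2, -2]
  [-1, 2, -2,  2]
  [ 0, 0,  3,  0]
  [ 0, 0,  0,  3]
x^4 - 12*x^3 + 54*x^2 - 108*x + 81

Expanding det(x·I − A) (e.g. by cofactor expansion or by noting that A is similar to its Jordan form J, which has the same characteristic polynomial as A) gives
  χ_A(x) = x^4 - 12*x^3 + 54*x^2 - 108*x + 81
which factors as (x - 3)^4. The eigenvalues (with algebraic multiplicities) are λ = 3 with multiplicity 4.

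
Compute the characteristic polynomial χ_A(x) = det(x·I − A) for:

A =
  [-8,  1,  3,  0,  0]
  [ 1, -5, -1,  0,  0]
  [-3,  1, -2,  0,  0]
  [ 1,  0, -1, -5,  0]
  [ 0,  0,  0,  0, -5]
x^5 + 25*x^4 + 250*x^3 + 1250*x^2 + 3125*x + 3125

Expanding det(x·I − A) (e.g. by cofactor expansion or by noting that A is similar to its Jordan form J, which has the same characteristic polynomial as A) gives
  χ_A(x) = x^5 + 25*x^4 + 250*x^3 + 1250*x^2 + 3125*x + 3125
which factors as (x + 5)^5. The eigenvalues (with algebraic multiplicities) are λ = -5 with multiplicity 5.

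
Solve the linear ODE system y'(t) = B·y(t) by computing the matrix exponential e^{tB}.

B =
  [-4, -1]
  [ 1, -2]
e^{tB} =
  [-t*exp(-3*t) + exp(-3*t), -t*exp(-3*t)]
  [t*exp(-3*t), t*exp(-3*t) + exp(-3*t)]

Strategy: write B = P · J · P⁻¹ where J is a Jordan canonical form, so e^{tB} = P · e^{tJ} · P⁻¹, and e^{tJ} can be computed block-by-block.

B has Jordan form
J =
  [-3,  1]
  [ 0, -3]
(up to reordering of blocks).

Per-block formulas:
  For a 2×2 Jordan block J_2(-3): exp(t · J_2(-3)) = e^(-3t)·(I + t·N), where N is the 2×2 nilpotent shift.

After assembling e^{tJ} and conjugating by P, we get:

e^{tB} =
  [-t*exp(-3*t) + exp(-3*t), -t*exp(-3*t)]
  [t*exp(-3*t), t*exp(-3*t) + exp(-3*t)]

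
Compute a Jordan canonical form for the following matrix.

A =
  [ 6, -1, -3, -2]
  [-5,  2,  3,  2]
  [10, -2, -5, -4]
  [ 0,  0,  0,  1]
J_2(1) ⊕ J_1(1) ⊕ J_1(1)

The characteristic polynomial is
  det(x·I − A) = x^4 - 4*x^3 + 6*x^2 - 4*x + 1 = (x - 1)^4

Eigenvalues and multiplicities (the geometric multiplicity of λ is n − rank(A − λI), which equals the number of Jordan blocks for λ):
  λ = 1: algebraic multiplicity = 4, geometric multiplicity = 3

Determining the block sizes for each eigenvalue:
  λ = 1: 3 blocks summing to 4 forces exactly one block of size 2 and the rest size 1 → block sizes [2, 1, 1]

Assembling the blocks gives a Jordan form
J =
  [1, 1, 0, 0]
  [0, 1, 0, 0]
  [0, 0, 1, 0]
  [0, 0, 0, 1]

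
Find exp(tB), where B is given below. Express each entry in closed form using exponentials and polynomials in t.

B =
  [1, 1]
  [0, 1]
e^{tB} =
  [exp(t), t*exp(t)]
  [0, exp(t)]

Strategy: write B = P · J · P⁻¹ where J is a Jordan canonical form, so e^{tB} = P · e^{tJ} · P⁻¹, and e^{tJ} can be computed block-by-block.

B has Jordan form
J =
  [1, 1]
  [0, 1]
(up to reordering of blocks).

Per-block formulas:
  For a 2×2 Jordan block J_2(1): exp(t · J_2(1)) = e^(1t)·(I + t·N), where N is the 2×2 nilpotent shift.

After assembling e^{tJ} and conjugating by P, we get:

e^{tB} =
  [exp(t), t*exp(t)]
  [0, exp(t)]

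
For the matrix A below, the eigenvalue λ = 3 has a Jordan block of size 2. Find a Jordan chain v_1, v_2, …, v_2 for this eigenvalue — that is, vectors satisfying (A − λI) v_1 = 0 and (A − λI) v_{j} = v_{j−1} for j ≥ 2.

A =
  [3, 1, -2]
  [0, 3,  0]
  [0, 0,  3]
A Jordan chain for λ = 3 of length 2:
v_1 = (1, 0, 0)ᵀ
v_2 = (0, 1, 0)ᵀ

Let N = A − (3)·I. We want v_2 with N^2 v_2 = 0 but N^1 v_2 ≠ 0; then v_{j-1} := N · v_j for j = 2, …, 2.

Pick v_2 = (0, 1, 0)ᵀ.
Then v_1 = N · v_2 = (1, 0, 0)ᵀ.

Sanity check: (A − (3)·I) v_1 = (0, 0, 0)ᵀ = 0. ✓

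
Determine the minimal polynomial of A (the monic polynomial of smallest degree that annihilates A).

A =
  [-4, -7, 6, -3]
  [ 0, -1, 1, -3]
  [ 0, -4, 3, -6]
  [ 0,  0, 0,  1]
x^3 + 2*x^2 - 7*x + 4

The characteristic polynomial is χ_A(x) = (x - 1)^3*(x + 4), so the eigenvalues are known. The minimal polynomial is
  m_A(x) = Π_λ (x − λ)^{k_λ}
where k_λ is the size of the *largest* Jordan block for λ (equivalently, the smallest k with (A − λI)^k v = 0 for every generalised eigenvector v of λ).

  λ = -4: largest Jordan block has size 1, contributing (x + 4)
  λ = 1: largest Jordan block has size 2, contributing (x − 1)^2

So m_A(x) = (x - 1)^2*(x + 4) = x^3 + 2*x^2 - 7*x + 4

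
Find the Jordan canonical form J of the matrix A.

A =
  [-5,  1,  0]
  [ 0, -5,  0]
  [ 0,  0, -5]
J_2(-5) ⊕ J_1(-5)

The characteristic polynomial is
  det(x·I − A) = x^3 + 15*x^2 + 75*x + 125 = (x + 5)^3

Eigenvalues and multiplicities (the geometric multiplicity of λ is n − rank(A − λI), which equals the number of Jordan blocks for λ):
  λ = -5: algebraic multiplicity = 3, geometric multiplicity = 2

Determining the block sizes for each eigenvalue:
  λ = -5: 2 blocks summing to 3 forces exactly one block of size 2 and the rest size 1 → block sizes [2, 1]

Assembling the blocks gives a Jordan form
J =
  [-5,  1,  0]
  [ 0, -5,  0]
  [ 0,  0, -5]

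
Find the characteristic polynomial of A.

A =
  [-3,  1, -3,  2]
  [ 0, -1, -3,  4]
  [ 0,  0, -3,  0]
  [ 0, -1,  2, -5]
x^4 + 12*x^3 + 54*x^2 + 108*x + 81

Expanding det(x·I − A) (e.g. by cofactor expansion or by noting that A is similar to its Jordan form J, which has the same characteristic polynomial as A) gives
  χ_A(x) = x^4 + 12*x^3 + 54*x^2 + 108*x + 81
which factors as (x + 3)^4. The eigenvalues (with algebraic multiplicities) are λ = -3 with multiplicity 4.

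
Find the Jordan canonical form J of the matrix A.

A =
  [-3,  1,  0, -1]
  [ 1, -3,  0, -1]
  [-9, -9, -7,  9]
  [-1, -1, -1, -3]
J_3(-4) ⊕ J_1(-4)

The characteristic polynomial is
  det(x·I − A) = x^4 + 16*x^3 + 96*x^2 + 256*x + 256 = (x + 4)^4

Eigenvalues and multiplicities (the geometric multiplicity of λ is n − rank(A − λI), which equals the number of Jordan blocks for λ):
  λ = -4: algebraic multiplicity = 4, geometric multiplicity = 2

Determining the block sizes for each eigenvalue:
  λ = -4: with am = 4 and gm = 2, the partition is not yet determined (e.g. several partitions of 4 into 2 parts exist). Let N = A − (-4)·I. Computing rank(N^1) = 2, rank(N^2) = 1, rank(N^3) = 0; the number of blocks of size ≥ j is rank(N^{j−1}) − rank(N^j), giving [2, 1, 1]. So we have 1 block(s) of size 3, 1 block(s) of size 1 → block sizes [3, 1]

Assembling the blocks gives a Jordan form
J =
  [-4,  1,  0,  0]
  [ 0, -4,  1,  0]
  [ 0,  0, -4,  0]
  [ 0,  0,  0, -4]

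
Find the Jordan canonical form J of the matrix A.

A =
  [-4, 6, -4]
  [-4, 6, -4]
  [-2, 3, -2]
J_2(0) ⊕ J_1(0)

The characteristic polynomial is
  det(x·I − A) = x^3

Eigenvalues and multiplicities (the geometric multiplicity of λ is n − rank(A − λI), which equals the number of Jordan blocks for λ):
  λ = 0: algebraic multiplicity = 3, geometric multiplicity = 2

Determining the block sizes for each eigenvalue:
  λ = 0: 2 blocks summing to 3 forces exactly one block of size 2 and the rest size 1 → block sizes [2, 1]

Assembling the blocks gives a Jordan form
J =
  [0, 1, 0]
  [0, 0, 0]
  [0, 0, 0]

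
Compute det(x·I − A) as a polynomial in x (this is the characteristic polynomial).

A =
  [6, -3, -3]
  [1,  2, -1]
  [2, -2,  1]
x^3 - 9*x^2 + 27*x - 27

Expanding det(x·I − A) (e.g. by cofactor expansion or by noting that A is similar to its Jordan form J, which has the same characteristic polynomial as A) gives
  χ_A(x) = x^3 - 9*x^2 + 27*x - 27
which factors as (x - 3)^3. The eigenvalues (with algebraic multiplicities) are λ = 3 with multiplicity 3.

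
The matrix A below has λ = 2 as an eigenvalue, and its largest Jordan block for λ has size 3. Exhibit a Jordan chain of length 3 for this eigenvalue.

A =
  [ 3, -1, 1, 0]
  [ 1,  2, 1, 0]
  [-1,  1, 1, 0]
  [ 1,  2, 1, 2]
A Jordan chain for λ = 2 of length 3:
v_1 = (-1, 0, 1, 2)ᵀ
v_2 = (1, 1, -1, 1)ᵀ
v_3 = (1, 0, 0, 0)ᵀ

Let N = A − (2)·I. We want v_3 with N^3 v_3 = 0 but N^2 v_3 ≠ 0; then v_{j-1} := N · v_j for j = 3, …, 2.

Pick v_3 = (1, 0, 0, 0)ᵀ.
Then v_2 = N · v_3 = (1, 1, -1, 1)ᵀ.
Then v_1 = N · v_2 = (-1, 0, 1, 2)ᵀ.

Sanity check: (A − (2)·I) v_1 = (0, 0, 0, 0)ᵀ = 0. ✓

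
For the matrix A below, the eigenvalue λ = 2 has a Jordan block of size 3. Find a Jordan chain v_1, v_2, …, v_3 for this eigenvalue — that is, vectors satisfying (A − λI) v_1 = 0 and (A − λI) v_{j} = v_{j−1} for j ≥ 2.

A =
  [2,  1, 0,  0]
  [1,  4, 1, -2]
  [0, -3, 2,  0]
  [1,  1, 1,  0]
A Jordan chain for λ = 2 of length 3:
v_1 = (1, 0, -3, -1)ᵀ
v_2 = (0, 1, 0, 1)ᵀ
v_3 = (1, 0, 0, 0)ᵀ

Let N = A − (2)·I. We want v_3 with N^3 v_3 = 0 but N^2 v_3 ≠ 0; then v_{j-1} := N · v_j for j = 3, …, 2.

Pick v_3 = (1, 0, 0, 0)ᵀ.
Then v_2 = N · v_3 = (0, 1, 0, 1)ᵀ.
Then v_1 = N · v_2 = (1, 0, -3, -1)ᵀ.

Sanity check: (A − (2)·I) v_1 = (0, 0, 0, 0)ᵀ = 0. ✓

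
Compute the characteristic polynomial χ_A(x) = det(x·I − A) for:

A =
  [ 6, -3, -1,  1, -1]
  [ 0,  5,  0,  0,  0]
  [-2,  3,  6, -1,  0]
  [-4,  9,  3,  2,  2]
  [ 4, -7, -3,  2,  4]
x^5 - 23*x^4 + 211*x^3 - 965*x^2 + 2200*x - 2000

Expanding det(x·I − A) (e.g. by cofactor expansion or by noting that A is similar to its Jordan form J, which has the same characteristic polynomial as A) gives
  χ_A(x) = x^5 - 23*x^4 + 211*x^3 - 965*x^2 + 2200*x - 2000
which factors as (x - 5)^3*(x - 4)^2. The eigenvalues (with algebraic multiplicities) are λ = 4 with multiplicity 2, λ = 5 with multiplicity 3.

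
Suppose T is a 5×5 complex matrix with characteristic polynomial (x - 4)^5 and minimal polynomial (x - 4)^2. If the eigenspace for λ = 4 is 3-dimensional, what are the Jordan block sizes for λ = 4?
Block sizes for λ = 4: [2, 2, 1]

Step 1 — from the characteristic polynomial, algebraic multiplicity of λ = 4 is 5. From dim ker(T − (4)·I) = 3, there are exactly 3 Jordan blocks for λ = 4.
Step 2 — from the minimal polynomial, the factor (x − 4)^2 tells us the largest block for λ = 4 has size 2.
Step 3 — with total size 5, 3 blocks, and largest block 2, the block sizes (in nonincreasing order) are [2, 2, 1].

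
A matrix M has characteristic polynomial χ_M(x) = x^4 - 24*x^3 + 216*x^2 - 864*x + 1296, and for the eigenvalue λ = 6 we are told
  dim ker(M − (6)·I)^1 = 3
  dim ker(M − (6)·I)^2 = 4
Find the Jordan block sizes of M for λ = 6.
Block sizes for λ = 6: [2, 1, 1]

From the dimensions of kernels of powers, the number of Jordan blocks of size at least j is d_j − d_{j−1} where d_j = dim ker(N^j) (with d_0 = 0). Computing the differences gives [3, 1].
The number of blocks of size exactly k is (#blocks of size ≥ k) − (#blocks of size ≥ k + 1), so the partition is: 2 block(s) of size 1, 1 block(s) of size 2.
In nonincreasing order the block sizes are [2, 1, 1].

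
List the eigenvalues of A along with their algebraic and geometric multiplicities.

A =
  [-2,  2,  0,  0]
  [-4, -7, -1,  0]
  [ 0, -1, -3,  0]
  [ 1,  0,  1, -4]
λ = -4: alg = 4, geom = 2

Step 1 — factor the characteristic polynomial to read off the algebraic multiplicities:
  χ_A(x) = (x + 4)^4

Step 2 — compute geometric multiplicities via the rank-nullity identity g(λ) = n − rank(A − λI):
  rank(A − (-4)·I) = 2, so dim ker(A − (-4)·I) = n − 2 = 2

Summary:
  λ = -4: algebraic multiplicity = 4, geometric multiplicity = 2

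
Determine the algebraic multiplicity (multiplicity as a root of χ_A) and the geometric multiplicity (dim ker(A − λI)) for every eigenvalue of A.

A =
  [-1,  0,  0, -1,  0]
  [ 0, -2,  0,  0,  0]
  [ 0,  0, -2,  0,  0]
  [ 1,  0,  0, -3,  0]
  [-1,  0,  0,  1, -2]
λ = -2: alg = 5, geom = 4

Step 1 — factor the characteristic polynomial to read off the algebraic multiplicities:
  χ_A(x) = (x + 2)^5

Step 2 — compute geometric multiplicities via the rank-nullity identity g(λ) = n − rank(A − λI):
  rank(A − (-2)·I) = 1, so dim ker(A − (-2)·I) = n − 1 = 4

Summary:
  λ = -2: algebraic multiplicity = 5, geometric multiplicity = 4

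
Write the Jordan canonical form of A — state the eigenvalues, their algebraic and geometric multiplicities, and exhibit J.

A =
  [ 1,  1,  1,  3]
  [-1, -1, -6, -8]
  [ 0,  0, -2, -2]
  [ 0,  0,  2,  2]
J_3(0) ⊕ J_1(0)

The characteristic polynomial is
  det(x·I − A) = x^4

Eigenvalues and multiplicities (the geometric multiplicity of λ is n − rank(A − λI), which equals the number of Jordan blocks for λ):
  λ = 0: algebraic multiplicity = 4, geometric multiplicity = 2

Determining the block sizes for each eigenvalue:
  λ = 0: with am = 4 and gm = 2, the partition is not yet determined (e.g. several partitions of 4 into 2 parts exist). Let N = A − (0)·I. Computing rank(N^1) = 2, rank(N^2) = 1, rank(N^3) = 0; the number of blocks of size ≥ j is rank(N^{j−1}) − rank(N^j), giving [2, 1, 1]. So we have 1 block(s) of size 3, 1 block(s) of size 1 → block sizes [3, 1]

Assembling the blocks gives a Jordan form
J =
  [0, 1, 0, 0]
  [0, 0, 1, 0]
  [0, 0, 0, 0]
  [0, 0, 0, 0]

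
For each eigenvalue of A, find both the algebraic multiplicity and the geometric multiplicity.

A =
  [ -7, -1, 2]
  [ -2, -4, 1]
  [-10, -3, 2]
λ = -3: alg = 3, geom = 1

Step 1 — factor the characteristic polynomial to read off the algebraic multiplicities:
  χ_A(x) = (x + 3)^3

Step 2 — compute geometric multiplicities via the rank-nullity identity g(λ) = n − rank(A − λI):
  rank(A − (-3)·I) = 2, so dim ker(A − (-3)·I) = n − 2 = 1

Summary:
  λ = -3: algebraic multiplicity = 3, geometric multiplicity = 1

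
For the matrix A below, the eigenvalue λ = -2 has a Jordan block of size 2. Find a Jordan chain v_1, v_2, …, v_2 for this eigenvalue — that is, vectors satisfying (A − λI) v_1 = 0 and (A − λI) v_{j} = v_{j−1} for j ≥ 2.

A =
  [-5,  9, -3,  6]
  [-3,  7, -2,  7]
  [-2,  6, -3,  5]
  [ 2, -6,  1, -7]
A Jordan chain for λ = -2 of length 2:
v_1 = (-3, -3, -2, 2)ᵀ
v_2 = (1, 0, 0, 0)ᵀ

Let N = A − (-2)·I. We want v_2 with N^2 v_2 = 0 but N^1 v_2 ≠ 0; then v_{j-1} := N · v_j for j = 2, …, 2.

Pick v_2 = (1, 0, 0, 0)ᵀ.
Then v_1 = N · v_2 = (-3, -3, -2, 2)ᵀ.

Sanity check: (A − (-2)·I) v_1 = (0, 0, 0, 0)ᵀ = 0. ✓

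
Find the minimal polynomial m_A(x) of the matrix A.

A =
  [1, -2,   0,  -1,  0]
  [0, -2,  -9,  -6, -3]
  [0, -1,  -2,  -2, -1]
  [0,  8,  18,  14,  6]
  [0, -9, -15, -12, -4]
x^2 - 3*x + 2

The characteristic polynomial is χ_A(x) = (x - 2)^2*(x - 1)^3, so the eigenvalues are known. The minimal polynomial is
  m_A(x) = Π_λ (x − λ)^{k_λ}
where k_λ is the size of the *largest* Jordan block for λ (equivalently, the smallest k with (A − λI)^k v = 0 for every generalised eigenvector v of λ).

  λ = 1: largest Jordan block has size 1, contributing (x − 1)
  λ = 2: largest Jordan block has size 1, contributing (x − 2)

So m_A(x) = (x - 2)*(x - 1) = x^2 - 3*x + 2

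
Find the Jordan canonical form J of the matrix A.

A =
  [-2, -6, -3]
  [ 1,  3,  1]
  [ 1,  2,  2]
J_2(1) ⊕ J_1(1)

The characteristic polynomial is
  det(x·I − A) = x^3 - 3*x^2 + 3*x - 1 = (x - 1)^3

Eigenvalues and multiplicities (the geometric multiplicity of λ is n − rank(A − λI), which equals the number of Jordan blocks for λ):
  λ = 1: algebraic multiplicity = 3, geometric multiplicity = 2

Determining the block sizes for each eigenvalue:
  λ = 1: 2 blocks summing to 3 forces exactly one block of size 2 and the rest size 1 → block sizes [2, 1]

Assembling the blocks gives a Jordan form
J =
  [1, 1, 0]
  [0, 1, 0]
  [0, 0, 1]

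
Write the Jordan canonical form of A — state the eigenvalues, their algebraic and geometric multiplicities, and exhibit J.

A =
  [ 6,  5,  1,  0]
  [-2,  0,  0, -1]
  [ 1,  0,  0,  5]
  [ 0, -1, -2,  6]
J_2(3) ⊕ J_2(3)

The characteristic polynomial is
  det(x·I − A) = x^4 - 12*x^3 + 54*x^2 - 108*x + 81 = (x - 3)^4

Eigenvalues and multiplicities (the geometric multiplicity of λ is n − rank(A − λI), which equals the number of Jordan blocks for λ):
  λ = 3: algebraic multiplicity = 4, geometric multiplicity = 2

Determining the block sizes for each eigenvalue:
  λ = 3: with am = 4 and gm = 2, the partition is not yet determined (e.g. several partitions of 4 into 2 parts exist). Let N = A − (3)·I. Computing rank(N^1) = 2, rank(N^2) = 0; the number of blocks of size ≥ j is rank(N^{j−1}) − rank(N^j), giving [2, 2]. So we have 2 block(s) of size 2 → block sizes [2, 2]

Assembling the blocks gives a Jordan form
J =
  [3, 1, 0, 0]
  [0, 3, 0, 0]
  [0, 0, 3, 1]
  [0, 0, 0, 3]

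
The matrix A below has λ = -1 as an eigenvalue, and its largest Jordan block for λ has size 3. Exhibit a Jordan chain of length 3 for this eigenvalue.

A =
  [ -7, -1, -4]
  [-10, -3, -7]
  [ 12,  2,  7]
A Jordan chain for λ = -1 of length 3:
v_1 = (-2, -4, 4)ᵀ
v_2 = (-6, -10, 12)ᵀ
v_3 = (1, 0, 0)ᵀ

Let N = A − (-1)·I. We want v_3 with N^3 v_3 = 0 but N^2 v_3 ≠ 0; then v_{j-1} := N · v_j for j = 3, …, 2.

Pick v_3 = (1, 0, 0)ᵀ.
Then v_2 = N · v_3 = (-6, -10, 12)ᵀ.
Then v_1 = N · v_2 = (-2, -4, 4)ᵀ.

Sanity check: (A − (-1)·I) v_1 = (0, 0, 0)ᵀ = 0. ✓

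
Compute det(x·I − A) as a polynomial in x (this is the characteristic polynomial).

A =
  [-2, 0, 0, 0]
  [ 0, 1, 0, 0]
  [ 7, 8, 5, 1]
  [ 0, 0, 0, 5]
x^4 - 9*x^3 + 13*x^2 + 45*x - 50

Expanding det(x·I − A) (e.g. by cofactor expansion or by noting that A is similar to its Jordan form J, which has the same characteristic polynomial as A) gives
  χ_A(x) = x^4 - 9*x^3 + 13*x^2 + 45*x - 50
which factors as (x - 5)^2*(x - 1)*(x + 2). The eigenvalues (with algebraic multiplicities) are λ = -2 with multiplicity 1, λ = 1 with multiplicity 1, λ = 5 with multiplicity 2.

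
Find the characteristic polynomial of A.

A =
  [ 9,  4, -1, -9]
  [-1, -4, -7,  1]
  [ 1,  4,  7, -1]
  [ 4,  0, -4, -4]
x^4 - 8*x^3 + 16*x^2

Expanding det(x·I − A) (e.g. by cofactor expansion or by noting that A is similar to its Jordan form J, which has the same characteristic polynomial as A) gives
  χ_A(x) = x^4 - 8*x^3 + 16*x^2
which factors as x^2*(x - 4)^2. The eigenvalues (with algebraic multiplicities) are λ = 0 with multiplicity 2, λ = 4 with multiplicity 2.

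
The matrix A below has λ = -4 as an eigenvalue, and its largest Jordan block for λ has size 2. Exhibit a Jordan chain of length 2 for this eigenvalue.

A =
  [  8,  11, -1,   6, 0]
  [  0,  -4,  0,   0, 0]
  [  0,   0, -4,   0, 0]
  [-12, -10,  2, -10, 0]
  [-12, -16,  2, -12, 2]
A Jordan chain for λ = -4 of length 2:
v_1 = (-1, 0, 0, 2, 2)ᵀ
v_2 = (0, 0, 1, 0, 0)ᵀ

Let N = A − (-4)·I. We want v_2 with N^2 v_2 = 0 but N^1 v_2 ≠ 0; then v_{j-1} := N · v_j for j = 2, …, 2.

Pick v_2 = (0, 0, 1, 0, 0)ᵀ.
Then v_1 = N · v_2 = (-1, 0, 0, 2, 2)ᵀ.

Sanity check: (A − (-4)·I) v_1 = (0, 0, 0, 0, 0)ᵀ = 0. ✓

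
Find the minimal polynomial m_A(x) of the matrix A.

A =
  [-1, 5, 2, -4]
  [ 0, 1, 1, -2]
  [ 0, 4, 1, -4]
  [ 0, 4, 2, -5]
x^3 + 3*x^2 + 3*x + 1

The characteristic polynomial is χ_A(x) = (x + 1)^4, so the eigenvalues are known. The minimal polynomial is
  m_A(x) = Π_λ (x − λ)^{k_λ}
where k_λ is the size of the *largest* Jordan block for λ (equivalently, the smallest k with (A − λI)^k v = 0 for every generalised eigenvector v of λ).

  λ = -1: largest Jordan block has size 3, contributing (x + 1)^3

So m_A(x) = (x + 1)^3 = x^3 + 3*x^2 + 3*x + 1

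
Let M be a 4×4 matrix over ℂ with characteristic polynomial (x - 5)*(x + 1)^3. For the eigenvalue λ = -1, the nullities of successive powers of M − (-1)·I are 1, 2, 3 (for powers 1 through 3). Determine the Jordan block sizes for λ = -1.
Block sizes for λ = -1: [3]

From the dimensions of kernels of powers, the number of Jordan blocks of size at least j is d_j − d_{j−1} where d_j = dim ker(N^j) (with d_0 = 0). Computing the differences gives [1, 1, 1].
The number of blocks of size exactly k is (#blocks of size ≥ k) − (#blocks of size ≥ k + 1), so the partition is: 1 block(s) of size 3.
In nonincreasing order the block sizes are [3].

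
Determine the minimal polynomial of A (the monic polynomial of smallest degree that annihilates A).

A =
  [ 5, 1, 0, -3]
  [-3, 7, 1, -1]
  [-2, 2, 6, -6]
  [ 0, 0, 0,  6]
x^3 - 18*x^2 + 108*x - 216

The characteristic polynomial is χ_A(x) = (x - 6)^4, so the eigenvalues are known. The minimal polynomial is
  m_A(x) = Π_λ (x − λ)^{k_λ}
where k_λ is the size of the *largest* Jordan block for λ (equivalently, the smallest k with (A − λI)^k v = 0 for every generalised eigenvector v of λ).

  λ = 6: largest Jordan block has size 3, contributing (x − 6)^3

So m_A(x) = (x - 6)^3 = x^3 - 18*x^2 + 108*x - 216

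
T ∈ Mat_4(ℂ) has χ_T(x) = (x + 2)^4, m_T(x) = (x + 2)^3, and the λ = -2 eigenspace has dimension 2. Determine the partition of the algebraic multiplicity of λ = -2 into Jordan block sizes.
Block sizes for λ = -2: [3, 1]

Step 1 — from the characteristic polynomial, algebraic multiplicity of λ = -2 is 4. From dim ker(T − (-2)·I) = 2, there are exactly 2 Jordan blocks for λ = -2.
Step 2 — from the minimal polynomial, the factor (x + 2)^3 tells us the largest block for λ = -2 has size 3.
Step 3 — with total size 4, 2 blocks, and largest block 3, the block sizes (in nonincreasing order) are [3, 1].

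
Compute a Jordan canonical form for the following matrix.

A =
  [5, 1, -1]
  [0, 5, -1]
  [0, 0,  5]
J_3(5)

The characteristic polynomial is
  det(x·I − A) = x^3 - 15*x^2 + 75*x - 125 = (x - 5)^3

Eigenvalues and multiplicities (the geometric multiplicity of λ is n − rank(A − λI), which equals the number of Jordan blocks for λ):
  λ = 5: algebraic multiplicity = 3, geometric multiplicity = 1

Determining the block sizes for each eigenvalue:
  λ = 5: one block (gm = 1), so the single block has size am = 3 → block sizes [3]

Assembling the blocks gives a Jordan form
J =
  [5, 1, 0]
  [0, 5, 1]
  [0, 0, 5]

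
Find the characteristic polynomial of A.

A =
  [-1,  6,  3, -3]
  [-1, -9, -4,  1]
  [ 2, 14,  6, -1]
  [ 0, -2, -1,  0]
x^4 + 4*x^3 + 6*x^2 + 4*x + 1

Expanding det(x·I − A) (e.g. by cofactor expansion or by noting that A is similar to its Jordan form J, which has the same characteristic polynomial as A) gives
  χ_A(x) = x^4 + 4*x^3 + 6*x^2 + 4*x + 1
which factors as (x + 1)^4. The eigenvalues (with algebraic multiplicities) are λ = -1 with multiplicity 4.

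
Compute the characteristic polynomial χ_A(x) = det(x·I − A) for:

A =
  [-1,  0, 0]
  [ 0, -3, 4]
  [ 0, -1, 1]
x^3 + 3*x^2 + 3*x + 1

Expanding det(x·I − A) (e.g. by cofactor expansion or by noting that A is similar to its Jordan form J, which has the same characteristic polynomial as A) gives
  χ_A(x) = x^3 + 3*x^2 + 3*x + 1
which factors as (x + 1)^3. The eigenvalues (with algebraic multiplicities) are λ = -1 with multiplicity 3.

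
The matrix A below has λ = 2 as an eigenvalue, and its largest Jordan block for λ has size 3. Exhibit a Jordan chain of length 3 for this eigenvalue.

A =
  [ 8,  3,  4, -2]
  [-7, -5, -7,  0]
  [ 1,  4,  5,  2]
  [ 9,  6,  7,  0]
A Jordan chain for λ = 2 of length 3:
v_1 = (1, 0, -1, 1)ᵀ
v_2 = (6, -7, 1, 9)ᵀ
v_3 = (1, 0, 0, 0)ᵀ

Let N = A − (2)·I. We want v_3 with N^3 v_3 = 0 but N^2 v_3 ≠ 0; then v_{j-1} := N · v_j for j = 3, …, 2.

Pick v_3 = (1, 0, 0, 0)ᵀ.
Then v_2 = N · v_3 = (6, -7, 1, 9)ᵀ.
Then v_1 = N · v_2 = (1, 0, -1, 1)ᵀ.

Sanity check: (A − (2)·I) v_1 = (0, 0, 0, 0)ᵀ = 0. ✓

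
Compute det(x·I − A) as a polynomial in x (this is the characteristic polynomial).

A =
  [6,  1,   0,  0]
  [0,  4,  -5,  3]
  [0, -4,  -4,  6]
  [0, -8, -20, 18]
x^4 - 24*x^3 + 216*x^2 - 864*x + 1296

Expanding det(x·I − A) (e.g. by cofactor expansion or by noting that A is similar to its Jordan form J, which has the same characteristic polynomial as A) gives
  χ_A(x) = x^4 - 24*x^3 + 216*x^2 - 864*x + 1296
which factors as (x - 6)^4. The eigenvalues (with algebraic multiplicities) are λ = 6 with multiplicity 4.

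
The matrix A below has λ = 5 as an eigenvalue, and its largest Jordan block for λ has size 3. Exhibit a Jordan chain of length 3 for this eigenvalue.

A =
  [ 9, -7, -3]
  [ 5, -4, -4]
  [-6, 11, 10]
A Jordan chain for λ = 5 of length 3:
v_1 = (-1, -1, 1)ᵀ
v_2 = (4, 5, -6)ᵀ
v_3 = (1, 0, 0)ᵀ

Let N = A − (5)·I. We want v_3 with N^3 v_3 = 0 but N^2 v_3 ≠ 0; then v_{j-1} := N · v_j for j = 3, …, 2.

Pick v_3 = (1, 0, 0)ᵀ.
Then v_2 = N · v_3 = (4, 5, -6)ᵀ.
Then v_1 = N · v_2 = (-1, -1, 1)ᵀ.

Sanity check: (A − (5)·I) v_1 = (0, 0, 0)ᵀ = 0. ✓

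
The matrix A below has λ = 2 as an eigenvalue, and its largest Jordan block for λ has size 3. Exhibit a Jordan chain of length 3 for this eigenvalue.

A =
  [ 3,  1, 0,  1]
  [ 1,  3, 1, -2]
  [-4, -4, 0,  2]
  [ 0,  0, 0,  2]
A Jordan chain for λ = 2 of length 3:
v_1 = (2, -2, 0, 0)ᵀ
v_2 = (1, 1, -4, 0)ᵀ
v_3 = (1, 0, 0, 0)ᵀ

Let N = A − (2)·I. We want v_3 with N^3 v_3 = 0 but N^2 v_3 ≠ 0; then v_{j-1} := N · v_j for j = 3, …, 2.

Pick v_3 = (1, 0, 0, 0)ᵀ.
Then v_2 = N · v_3 = (1, 1, -4, 0)ᵀ.
Then v_1 = N · v_2 = (2, -2, 0, 0)ᵀ.

Sanity check: (A − (2)·I) v_1 = (0, 0, 0, 0)ᵀ = 0. ✓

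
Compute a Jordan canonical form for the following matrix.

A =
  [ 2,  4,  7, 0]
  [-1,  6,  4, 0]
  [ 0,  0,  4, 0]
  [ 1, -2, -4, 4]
J_3(4) ⊕ J_1(4)

The characteristic polynomial is
  det(x·I − A) = x^4 - 16*x^3 + 96*x^2 - 256*x + 256 = (x - 4)^4

Eigenvalues and multiplicities (the geometric multiplicity of λ is n − rank(A − λI), which equals the number of Jordan blocks for λ):
  λ = 4: algebraic multiplicity = 4, geometric multiplicity = 2

Determining the block sizes for each eigenvalue:
  λ = 4: with am = 4 and gm = 2, the partition is not yet determined (e.g. several partitions of 4 into 2 parts exist). Let N = A − (4)·I. Computing rank(N^1) = 2, rank(N^2) = 1, rank(N^3) = 0; the number of blocks of size ≥ j is rank(N^{j−1}) − rank(N^j), giving [2, 1, 1]. So we have 1 block(s) of size 3, 1 block(s) of size 1 → block sizes [3, 1]

Assembling the blocks gives a Jordan form
J =
  [4, 1, 0, 0]
  [0, 4, 1, 0]
  [0, 0, 4, 0]
  [0, 0, 0, 4]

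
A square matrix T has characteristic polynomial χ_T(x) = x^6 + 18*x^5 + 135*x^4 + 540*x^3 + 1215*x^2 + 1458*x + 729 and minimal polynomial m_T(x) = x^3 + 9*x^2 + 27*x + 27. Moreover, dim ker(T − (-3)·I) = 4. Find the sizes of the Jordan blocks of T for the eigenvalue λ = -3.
Block sizes for λ = -3: [3, 1, 1, 1]

Step 1 — from the characteristic polynomial, algebraic multiplicity of λ = -3 is 6. From dim ker(T − (-3)·I) = 4, there are exactly 4 Jordan blocks for λ = -3.
Step 2 — from the minimal polynomial, the factor (x + 3)^3 tells us the largest block for λ = -3 has size 3.
Step 3 — with total size 6, 4 blocks, and largest block 3, the block sizes (in nonincreasing order) are [3, 1, 1, 1].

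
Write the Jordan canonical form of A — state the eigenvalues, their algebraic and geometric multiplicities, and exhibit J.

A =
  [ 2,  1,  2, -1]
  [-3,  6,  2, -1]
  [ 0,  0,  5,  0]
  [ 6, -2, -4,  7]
J_2(5) ⊕ J_1(5) ⊕ J_1(5)

The characteristic polynomial is
  det(x·I − A) = x^4 - 20*x^3 + 150*x^2 - 500*x + 625 = (x - 5)^4

Eigenvalues and multiplicities (the geometric multiplicity of λ is n − rank(A − λI), which equals the number of Jordan blocks for λ):
  λ = 5: algebraic multiplicity = 4, geometric multiplicity = 3

Determining the block sizes for each eigenvalue:
  λ = 5: 3 blocks summing to 4 forces exactly one block of size 2 and the rest size 1 → block sizes [2, 1, 1]

Assembling the blocks gives a Jordan form
J =
  [5, 1, 0, 0]
  [0, 5, 0, 0]
  [0, 0, 5, 0]
  [0, 0, 0, 5]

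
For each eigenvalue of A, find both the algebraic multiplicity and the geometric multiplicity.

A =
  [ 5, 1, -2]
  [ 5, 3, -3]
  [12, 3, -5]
λ = 1: alg = 3, geom = 1

Step 1 — factor the characteristic polynomial to read off the algebraic multiplicities:
  χ_A(x) = (x - 1)^3

Step 2 — compute geometric multiplicities via the rank-nullity identity g(λ) = n − rank(A − λI):
  rank(A − (1)·I) = 2, so dim ker(A − (1)·I) = n − 2 = 1

Summary:
  λ = 1: algebraic multiplicity = 3, geometric multiplicity = 1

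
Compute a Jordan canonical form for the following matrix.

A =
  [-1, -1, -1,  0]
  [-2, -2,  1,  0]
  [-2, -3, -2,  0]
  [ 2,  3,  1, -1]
J_1(-3) ⊕ J_2(-1) ⊕ J_1(-1)

The characteristic polynomial is
  det(x·I − A) = x^4 + 6*x^3 + 12*x^2 + 10*x + 3 = (x + 1)^3*(x + 3)

Eigenvalues and multiplicities (the geometric multiplicity of λ is n − rank(A − λI), which equals the number of Jordan blocks for λ):
  λ = -3: algebraic multiplicity = 1, geometric multiplicity = 1
  λ = -1: algebraic multiplicity = 3, geometric multiplicity = 2

Determining the block sizes for each eigenvalue:
  λ = -3: one block (gm = 1), so the single block has size am = 1 → block sizes [1]
  λ = -1: 2 blocks summing to 3 forces exactly one block of size 2 and the rest size 1 → block sizes [2, 1]

Assembling the blocks gives a Jordan form
J =
  [-3,  0,  0,  0]
  [ 0, -1,  1,  0]
  [ 0,  0, -1,  0]
  [ 0,  0,  0, -1]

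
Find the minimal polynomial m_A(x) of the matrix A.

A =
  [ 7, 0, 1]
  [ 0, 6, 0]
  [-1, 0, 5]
x^2 - 12*x + 36

The characteristic polynomial is χ_A(x) = (x - 6)^3, so the eigenvalues are known. The minimal polynomial is
  m_A(x) = Π_λ (x − λ)^{k_λ}
where k_λ is the size of the *largest* Jordan block for λ (equivalently, the smallest k with (A − λI)^k v = 0 for every generalised eigenvector v of λ).

  λ = 6: largest Jordan block has size 2, contributing (x − 6)^2

So m_A(x) = (x - 6)^2 = x^2 - 12*x + 36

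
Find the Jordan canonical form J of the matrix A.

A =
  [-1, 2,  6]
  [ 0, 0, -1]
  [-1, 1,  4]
J_3(1)

The characteristic polynomial is
  det(x·I − A) = x^3 - 3*x^2 + 3*x - 1 = (x - 1)^3

Eigenvalues and multiplicities (the geometric multiplicity of λ is n − rank(A − λI), which equals the number of Jordan blocks for λ):
  λ = 1: algebraic multiplicity = 3, geometric multiplicity = 1

Determining the block sizes for each eigenvalue:
  λ = 1: one block (gm = 1), so the single block has size am = 3 → block sizes [3]

Assembling the blocks gives a Jordan form
J =
  [1, 1, 0]
  [0, 1, 1]
  [0, 0, 1]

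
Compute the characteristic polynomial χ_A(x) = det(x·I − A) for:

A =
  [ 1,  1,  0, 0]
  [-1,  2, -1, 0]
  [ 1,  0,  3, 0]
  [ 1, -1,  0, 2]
x^4 - 8*x^3 + 24*x^2 - 32*x + 16

Expanding det(x·I − A) (e.g. by cofactor expansion or by noting that A is similar to its Jordan form J, which has the same characteristic polynomial as A) gives
  χ_A(x) = x^4 - 8*x^3 + 24*x^2 - 32*x + 16
which factors as (x - 2)^4. The eigenvalues (with algebraic multiplicities) are λ = 2 with multiplicity 4.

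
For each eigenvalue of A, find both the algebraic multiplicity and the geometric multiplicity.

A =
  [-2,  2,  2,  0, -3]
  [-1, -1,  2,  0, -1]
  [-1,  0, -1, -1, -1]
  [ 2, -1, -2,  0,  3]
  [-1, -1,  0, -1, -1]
λ = -1: alg = 5, geom = 2

Step 1 — factor the characteristic polynomial to read off the algebraic multiplicities:
  χ_A(x) = (x + 1)^5

Step 2 — compute geometric multiplicities via the rank-nullity identity g(λ) = n − rank(A − λI):
  rank(A − (-1)·I) = 3, so dim ker(A − (-1)·I) = n − 3 = 2

Summary:
  λ = -1: algebraic multiplicity = 5, geometric multiplicity = 2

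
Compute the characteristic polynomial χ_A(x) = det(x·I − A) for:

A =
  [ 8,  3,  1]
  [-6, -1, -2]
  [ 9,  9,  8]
x^3 - 15*x^2 + 75*x - 125

Expanding det(x·I − A) (e.g. by cofactor expansion or by noting that A is similar to its Jordan form J, which has the same characteristic polynomial as A) gives
  χ_A(x) = x^3 - 15*x^2 + 75*x - 125
which factors as (x - 5)^3. The eigenvalues (with algebraic multiplicities) are λ = 5 with multiplicity 3.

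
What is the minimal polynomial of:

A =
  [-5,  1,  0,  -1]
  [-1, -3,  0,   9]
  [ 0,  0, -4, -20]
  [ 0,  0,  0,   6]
x^3 + 2*x^2 - 32*x - 96

The characteristic polynomial is χ_A(x) = (x - 6)*(x + 4)^3, so the eigenvalues are known. The minimal polynomial is
  m_A(x) = Π_λ (x − λ)^{k_λ}
where k_λ is the size of the *largest* Jordan block for λ (equivalently, the smallest k with (A − λI)^k v = 0 for every generalised eigenvector v of λ).

  λ = -4: largest Jordan block has size 2, contributing (x + 4)^2
  λ = 6: largest Jordan block has size 1, contributing (x − 6)

So m_A(x) = (x - 6)*(x + 4)^2 = x^3 + 2*x^2 - 32*x - 96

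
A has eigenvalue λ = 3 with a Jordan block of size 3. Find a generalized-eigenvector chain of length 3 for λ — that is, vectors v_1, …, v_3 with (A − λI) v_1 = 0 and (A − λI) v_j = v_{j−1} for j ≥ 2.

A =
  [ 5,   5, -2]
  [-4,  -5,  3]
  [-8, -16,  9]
A Jordan chain for λ = 3 of length 3:
v_1 = (2, -4, -8)ᵀ
v_2 = (5, -8, -16)ᵀ
v_3 = (0, 1, 0)ᵀ

Let N = A − (3)·I. We want v_3 with N^3 v_3 = 0 but N^2 v_3 ≠ 0; then v_{j-1} := N · v_j for j = 3, …, 2.

Pick v_3 = (0, 1, 0)ᵀ.
Then v_2 = N · v_3 = (5, -8, -16)ᵀ.
Then v_1 = N · v_2 = (2, -4, -8)ᵀ.

Sanity check: (A − (3)·I) v_1 = (0, 0, 0)ᵀ = 0. ✓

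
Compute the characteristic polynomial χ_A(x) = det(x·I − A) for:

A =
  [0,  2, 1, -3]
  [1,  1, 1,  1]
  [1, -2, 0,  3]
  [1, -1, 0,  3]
x^4 - 4*x^3 + 6*x^2 - 4*x + 1

Expanding det(x·I − A) (e.g. by cofactor expansion or by noting that A is similar to its Jordan form J, which has the same characteristic polynomial as A) gives
  χ_A(x) = x^4 - 4*x^3 + 6*x^2 - 4*x + 1
which factors as (x - 1)^4. The eigenvalues (with algebraic multiplicities) are λ = 1 with multiplicity 4.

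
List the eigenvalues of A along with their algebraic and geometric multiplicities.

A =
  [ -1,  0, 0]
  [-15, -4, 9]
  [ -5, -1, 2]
λ = -1: alg = 3, geom = 2

Step 1 — factor the characteristic polynomial to read off the algebraic multiplicities:
  χ_A(x) = (x + 1)^3

Step 2 — compute geometric multiplicities via the rank-nullity identity g(λ) = n − rank(A − λI):
  rank(A − (-1)·I) = 1, so dim ker(A − (-1)·I) = n − 1 = 2

Summary:
  λ = -1: algebraic multiplicity = 3, geometric multiplicity = 2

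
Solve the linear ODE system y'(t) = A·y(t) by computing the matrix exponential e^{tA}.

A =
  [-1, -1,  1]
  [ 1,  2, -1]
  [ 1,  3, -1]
e^{tA} =
  [t^2/2 - t + 1, t^2 - t, -t^2/2 + t]
  [t, 2*t + 1, -t]
  [t^2/2 + t, t^2 + 3*t, -t^2/2 - t + 1]

Strategy: write A = P · J · P⁻¹ where J is a Jordan canonical form, so e^{tA} = P · e^{tJ} · P⁻¹, and e^{tJ} can be computed block-by-block.

A has Jordan form
J =
  [0, 1, 0]
  [0, 0, 1]
  [0, 0, 0]
(up to reordering of blocks).

Per-block formulas:
  For a 3×3 Jordan block J_3(0): exp(t · J_3(0)) = e^(0t)·(I + t·N + (t^2/2)·N^2), where N is the 3×3 nilpotent shift.

After assembling e^{tJ} and conjugating by P, we get:

e^{tA} =
  [t^2/2 - t + 1, t^2 - t, -t^2/2 + t]
  [t, 2*t + 1, -t]
  [t^2/2 + t, t^2 + 3*t, -t^2/2 - t + 1]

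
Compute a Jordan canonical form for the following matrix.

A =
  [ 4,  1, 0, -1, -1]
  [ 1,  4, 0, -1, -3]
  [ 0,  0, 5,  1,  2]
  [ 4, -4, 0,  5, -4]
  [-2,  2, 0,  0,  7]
J_2(5) ⊕ J_2(5) ⊕ J_1(5)

The characteristic polynomial is
  det(x·I − A) = x^5 - 25*x^4 + 250*x^3 - 1250*x^2 + 3125*x - 3125 = (x - 5)^5

Eigenvalues and multiplicities (the geometric multiplicity of λ is n − rank(A − λI), which equals the number of Jordan blocks for λ):
  λ = 5: algebraic multiplicity = 5, geometric multiplicity = 3

Determining the block sizes for each eigenvalue:
  λ = 5: with am = 5 and gm = 3, the partition is not yet determined (e.g. several partitions of 5 into 3 parts exist). Let N = A − (5)·I. Computing rank(N^1) = 2, rank(N^2) = 0; the number of blocks of size ≥ j is rank(N^{j−1}) − rank(N^j), giving [3, 2]. So we have 2 block(s) of size 2, 1 block(s) of size 1 → block sizes [2, 2, 1]

Assembling the blocks gives a Jordan form
J =
  [5, 1, 0, 0, 0]
  [0, 5, 0, 0, 0]
  [0, 0, 5, 1, 0]
  [0, 0, 0, 5, 0]
  [0, 0, 0, 0, 5]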